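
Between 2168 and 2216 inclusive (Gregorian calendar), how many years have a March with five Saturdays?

21

March has 31 days; it has five Saturdays when Saturday falls among the first (month-length − 28) days — i.e. when March 1 is one of Saturday/Friday/Thursday.
March 1 by year: 2168:Tue 2169:Wed 2170:Thu✓ 2171:Fri✓ 2172:Sun 2173:Mon 2174:Tue 2175:Wed 2176:Fri✓ 2177:Sat✓ 2178:Sun 2179:Mon 2180:Wed 2181:Thu✓ 2182:Fri✓ …(19 more)… 2202:Mon 2203:Tue 2204:Thu✓ 2205:Fri✓ 2206:Sat✓ 2207:Sun 2208:Tue 2209:Wed 2210:Thu✓ 2211:Fri✓ 2212:Sun 2213:Mon 2214:Tue 2215:Wed 2216:Fri✓
Years with five Saturdays: 2170, 2171, 2176, 2177, 2181, 2182, 2183, 2187, 2188, 2192, 2193, 2194, 2198, 2199, 2200, 2204, 2205, 2206, 2210, 2211, 2216 → 21.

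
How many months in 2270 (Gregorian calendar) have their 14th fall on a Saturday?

1

Check the 14th of each month of 2270: Jan 14: Fri, Feb 14: Mon, Mar 14: Mon, Apr 14: Thu, May 14: Sat, Jun 14: Tue, Jul 14: Thu, Aug 14: Sun, Sep 14: Wed, Oct 14: Fri, Nov 14: Mon, Dec 14: Wed.
Saturday occurs in May — 1 month.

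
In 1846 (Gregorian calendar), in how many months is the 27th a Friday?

3

Check the 27th of each month of 1846: Jan 27: Tue, Feb 27: Fri, Mar 27: Fri, Apr 27: Mon, May 27: Wed, Jun 27: Sat, Jul 27: Mon, Aug 27: Thu, Sep 27: Sun, Oct 27: Tue, Nov 27: Fri, Dec 27: Sun.
Friday occurs in February, March, November — 3 months.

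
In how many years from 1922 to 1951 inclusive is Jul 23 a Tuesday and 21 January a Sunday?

1

Check each year's weekday for Jul 23 and 21 January:
  1922: Sun/Sat  1923: Mon/Sun  1924: Wed/Mon  1925: Thu/Wed  1926: Fri/Thu  1927: Sat/Fri  1928: Mon/Sat  1929: Tue/Mon  1930: Wed/Tue  1931: Thu/Wed  1932: Sat/Thu  1933: Sun/Sat  1934: Mon/Sun  1935: Tue/Mon  1936: Thu/Tue  1937: Fri/Thu  1938: Sat/Fri  1939: Sun/Sat  1940: Tue/Sun ✓  1941: Wed/Tue  1942: Thu/Wed  1943: Fri/Thu  1944: Sun/Fri  1945: Mon/Sun  1946: Tue/Mon  1947: Wed/Tue  1948: Fri/Wed  1949: Sat/Fri  1950: Sun/Sat  1951: Mon/Sun
Both conditions hold in: 1940 — 1.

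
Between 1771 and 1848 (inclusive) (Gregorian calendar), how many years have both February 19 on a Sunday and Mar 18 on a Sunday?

Check each year's weekday for February 19 and Mar 18:
  1771: Tue/Mon  1772: Wed/Wed  1773: Fri/Thu  1774: Sat/Fri  1775: Sun/Sat  1776: Mon/Mon  1777: Wed/Tue  1778: Thu/Wed  1779: Fri/Thu  1780: Sat/Sat  1781: Mon/Sun  1782: Tue/Mon  1783: Wed/Tue  1784: Thu/Thu  …(50 more)…  1835: Thu/Wed  1836: Fri/Fri  1837: Sun/Sat  1838: Mon/Sun  1839: Tue/Mon  1840: Wed/Wed  1841: Fri/Thu  1842: Sat/Fri  1843: Sun/Sat  1844: Mon/Mon  1845: Wed/Tue  1846: Thu/Wed  1847: Fri/Thu  1848: Sat/Sat
Both conditions hold in: 1792, 1804, 1832 — 3.

3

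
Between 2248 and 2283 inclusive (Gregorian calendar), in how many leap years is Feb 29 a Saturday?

1

Leap years in 2248–2283: 9 of them.
Feb 29 weekday advances by 5 (mod 7) from one leap year to the next four years later (or differs when a century non-leap intervenes).
Leap-day weekdays: 2248:Tue 2252:Sun 2256:Fri 2260:Wed 2264:Mon 2268:Sat✓ 2272:Thu 2276:Tue 2280:Sun
Saturday: 2268 → 1.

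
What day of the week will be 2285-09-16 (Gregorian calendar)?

January 1, 2285 is a Thursday.
September 16 is day 259 of the year, i.e. 258 days after Jan 1.
258 mod 7 = 6, so advance 6 weekdays from Thursday: Wednesday.

Wednesday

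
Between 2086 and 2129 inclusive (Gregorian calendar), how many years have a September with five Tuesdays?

September has 30 days; it has five Tuesdays when Tuesday falls among the first (month-length − 28) days — i.e. when September 1 is one of Tuesday/Monday.
September 1 by year: 2086:Sun 2087:Mon✓ 2088:Wed 2089:Thu 2090:Fri 2091:Sat 2092:Mon✓ 2093:Tue✓ 2094:Wed 2095:Thu 2096:Sat 2097:Sun 2098:Mon✓ 2099:Tue✓ 2100:Wed …(14 more)… 2115:Sun 2116:Tue✓ 2117:Wed 2118:Thu 2119:Fri 2120:Sun 2121:Mon✓ 2122:Tue✓ 2123:Wed 2124:Fri 2125:Sat 2126:Sun 2127:Mon✓ 2128:Wed 2129:Thu
Years with five Tuesdays: 2087, 2092, 2093, 2098, 2099, 2104, 2105, 2110, 2111, 2116, 2121, 2122, 2127 → 13.

13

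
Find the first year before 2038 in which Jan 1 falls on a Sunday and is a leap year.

Jan 1 advances by 2 weekdays after a leap year and by 1 after a common year.
2038: Jan 1 is Friday.
2037: Thursday
2036: Tuesday (leap)
2035: Monday
2034: Sunday
2033: Saturday
2032: Thursday (leap)
2031: Wednesday
2030: Tuesday
2029: Monday
2028: Saturday (leap)
2027: Friday
2026: Thursday
2025: Wednesday
2024: Monday (leap)
2023: Sunday
2022: Saturday
2021: Friday
2020: Wednesday (leap)
2019: Tuesday
2018: Monday
2017: Sunday
2016: Friday (leap)
2015: Thursday
2014: Wednesday
2013: Tuesday
2012: Sunday (leap)
2012 begins on a Sunday and is a leap year.

2012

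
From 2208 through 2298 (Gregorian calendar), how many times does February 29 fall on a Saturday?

Leap years in 2208–2298: 23 of them.
Feb 29 weekday advances by 5 (mod 7) from one leap year to the next four years later (or differs when a century non-leap intervenes).
Leap-day weekdays: 2208:Mon 2212:Sat✓ 2216:Thu 2220:Tue 2224:Sun 2228:Fri 2232:Wed 2236:Mon 2240:Sat✓ 2244:Thu 2248:Tue 2252:Sun 2256:Fri 2260:Wed 2264:Mon 2268:Sat✓ 2272:Thu 2276:Tue 2280:Sun 2284:Fri 2288:Wed 2292:Mon 2296:Sat✓
Saturday: 2212, 2240, 2268, 2296 → 4.

4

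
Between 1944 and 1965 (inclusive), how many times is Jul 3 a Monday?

3

Track Jul 3's weekday year by year (advancing +1, or +2 across a Feb 29):
  1944: Mon ✓  1945: Tue (+1)  1946: Wed (+1)  1947: Thu (+1)  1948: Sat (+2)
  1949: Sun (+1)  1950: Mon (+1) ✓  1951: Tue (+1)  1952: Thu (+2)  1953: Fri (+1)
  1954: Sat (+1)  1955: Sun (+1)  1956: Tue (+2)  1957: Wed (+1)  1958: Thu (+1)
  1959: Fri (+1)  1960: Sun (+2)  1961: Mon (+1) ✓  1962: Tue (+1)  1963: Wed (+1)
  1964: Fri (+2)  1965: Sat (+1)
Monday years: 1944, 1950, 1961 — 3 in total.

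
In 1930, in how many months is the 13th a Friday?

1

Check the 13th of each month of 1930: Jan 13: Mon, Feb 13: Thu, Mar 13: Thu, Apr 13: Sun, May 13: Tue, Jun 13: Fri, Jul 13: Sun, Aug 13: Wed, Sep 13: Sat, Oct 13: Mon, Nov 13: Thu, Dec 13: Sat.
Friday occurs in June — 1 month.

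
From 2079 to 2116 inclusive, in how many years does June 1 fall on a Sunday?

6

Track June 1's weekday year by year (advancing +1, or +2 across a Feb 29):
  2079: Thu  2080: Sat (+2)  2081: Sun (+1) ✓  2082: Mon (+1)  2083: Tue (+1)
  2084: Thu (+2)  2085: Fri (+1)  2086: Sat (+1)  2087: Sun (+1) ✓  2088: Tue (+2)
  2089: Wed (+1)  2090: Thu (+1)  2091: Fri (+1)  2092: Sun (+2) ✓  … (10 more years) …
  2103: Fri (+1)  2104: Sun (+2) ✓  2105: Mon (+1)  2106: Tue (+1)  2107: Wed (+1)
  2108: Fri (+2)  2109: Sat (+1)  2110: Sun (+1) ✓  2111: Mon (+1)  2112: Wed (+2)
  2113: Thu (+1)  2114: Fri (+1)  2115: Sat (+1)  2116: Mon (+2)
Sunday years: 2081, 2087, 2092, 2098, 2104, 2110 — 6 in total.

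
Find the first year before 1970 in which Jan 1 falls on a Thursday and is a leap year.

Jan 1 advances by 2 weekdays after a leap year and by 1 after a common year.
1970: Jan 1 is Thursday.
1969: Wednesday
1968: Monday (leap)
1967: Sunday
1966: Saturday
1965: Friday
1964: Wednesday (leap)
1963: Tuesday
1962: Monday
1961: Sunday
1960: Friday (leap)
1959: Thursday
1958: Wednesday
1957: Tuesday
1956: Sunday (leap)
1955: Saturday
1954: Friday
1953: Thursday
1952: Tuesday (leap)
1951: Monday
1950: Sunday
1949: Saturday
1948: Thursday (leap)
1948 begins on a Thursday and is a leap year.

1948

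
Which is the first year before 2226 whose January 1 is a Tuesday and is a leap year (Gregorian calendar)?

Jan 1 advances by 2 weekdays after a leap year and by 1 after a common year.
2226: Jan 1 is Sunday.
2225: Saturday
2224: Thursday (leap)
2223: Wednesday
2222: Tuesday
2221: Monday
2220: Saturday (leap)
2219: Friday
2218: Thursday
2217: Wednesday
2216: Monday (leap)
2215: Sunday
2214: Saturday
2213: Friday
2212: Wednesday (leap)
2211: Tuesday
2210: Monday
2209: Sunday
2208: Friday (leap)
2207: Thursday
2206: Wednesday
2205: Tuesday
2204: Sunday (leap)
2203: Saturday
2202: Friday
2201: Thursday
2200: Wednesday
2199: Tuesday
2198: Monday
2197: Sunday
2196: Friday (leap)
2195: Thursday
2194: Wednesday
2193: Tuesday
2192: Sunday (leap)
2191: Saturday
2190: Friday
2189: Thursday
2188: Tuesday (leap)
2188 begins on a Tuesday and is a leap year.

2188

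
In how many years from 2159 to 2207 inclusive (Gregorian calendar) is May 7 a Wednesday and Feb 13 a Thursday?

Check each year's weekday for May 7 and Feb 13:
  2159: Mon/Tue  2160: Wed/Wed  2161: Thu/Fri  2162: Fri/Sat  2163: Sat/Sun  2164: Mon/Mon  2165: Tue/Wed  2166: Wed/Thu ✓  2167: Thu/Fri  2168: Sat/Sat  2169: Sun/Mon  2170: Mon/Tue  2171: Tue/Wed  2172: Thu/Thu  …(21 more)…  2194: Wed/Thu ✓  2195: Thu/Fri  2196: Sat/Sat  2197: Sun/Mon  2198: Mon/Tue  2199: Tue/Wed  2200: Wed/Thu ✓  2201: Thu/Fri  2202: Fri/Sat  2203: Sat/Sun  2204: Mon/Mon  2205: Tue/Wed  2206: Wed/Thu ✓  2207: Thu/Fri
Both conditions hold in: 2166, 2177, 2183, 2194, 2200, 2206 — 6.

6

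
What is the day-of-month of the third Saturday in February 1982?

20

February 1, 1982 is a Monday, so the first Saturday is the 6th.
The third Saturday is 6 + 14 = 20.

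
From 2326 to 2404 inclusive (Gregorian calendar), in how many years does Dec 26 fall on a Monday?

11

Track Dec 26's weekday year by year (advancing +1, or +2 across a Feb 29):
  2326: Sun  2327: Mon (+1) ✓  2328: Wed (+2)  2329: Thu (+1)  2330: Fri (+1)
  2331: Sat (+1)  2332: Mon (+2) ✓  2333: Tue (+1)  2334: Wed (+1)  2335: Thu (+1)
  2336: Sat (+2)  2337: Sun (+1)  2338: Mon (+1) ✓  2339: Tue (+1)  … (51 more years) …
  2391: Thu (+1)  2392: Sat (+2)  2393: Sun (+1)  2394: Mon (+1) ✓  2395: Tue (+1)
  2396: Thu (+2)  2397: Fri (+1)  2398: Sat (+1)  2399: Sun (+1)  2400: Tue (+2)
  2401: Wed (+1)  2402: Thu (+1)  2403: Fri (+1)  2404: Sun (+2)
Monday years: 2327, 2332, 2338, 2349, 2355, 2360, 2366, 2377, 2383, 2388, 2394 — 11 in total.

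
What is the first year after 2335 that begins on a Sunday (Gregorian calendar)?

2339

Jan 1 advances by 2 weekdays after a leap year and by 1 after a common year.
2335: Jan 1 is Tuesday.
2336: Wednesday (leap)
2337: Friday
2338: Saturday
2339: Sunday
2339 begins on a Sunday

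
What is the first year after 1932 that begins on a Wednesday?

Jan 1 advances by 2 weekdays after a leap year and by 1 after a common year.
1932: Jan 1 is Friday (leap).
1933: Sunday
1934: Monday
1935: Tuesday
1936: Wednesday (leap)
1936 begins on a Wednesday

1936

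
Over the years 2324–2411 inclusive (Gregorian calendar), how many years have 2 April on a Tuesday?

Track 2 April's weekday year by year (advancing +1, or +2 across a Feb 29):
  2324: Wed  2325: Thu (+1)  2326: Fri (+1)  2327: Sat (+1)  2328: Mon (+2)
  2329: Tue (+1) ✓  2330: Wed (+1)  2331: Thu (+1)  2332: Sat (+2)  2333: Sun (+1)
  2334: Mon (+1)  2335: Tue (+1) ✓  2336: Thu (+2)  2337: Fri (+1)  … (60 more years) …
  2398: Thu (+1)  2399: Fri (+1)  2400: Sun (+2)  2401: Mon (+1)  2402: Tue (+1) ✓
  2403: Wed (+1)  2404: Fri (+2)  2405: Sat (+1)  2406: Sun (+1)  2407: Mon (+1)
  2408: Wed (+2)  2409: Thu (+1)  2410: Fri (+1)  2411: Sat (+1)
Tuesday years: 2329, 2335, 2340, 2346, 2357, 2363, 2368, 2374, 2385, 2391, 2396, 2402 — 12 in total.

12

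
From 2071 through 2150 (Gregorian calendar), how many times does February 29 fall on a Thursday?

Leap years in 2071–2150: 19 of them.
Feb 29 weekday advances by 5 (mod 7) from one leap year to the next four years later (or differs when a century non-leap intervenes).
Leap-day weekdays: 2072:Mon 2076:Sat 2080:Thu✓ 2084:Tue 2088:Sun 2092:Fri 2096:Wed 2104:Fri 2108:Wed 2112:Mon 2116:Sat 2120:Thu✓ 2124:Tue 2128:Sun 2132:Fri 2136:Wed 2140:Mon 2144:Sat 2148:Thu✓
Thursday: 2080, 2120, 2148 → 3.

3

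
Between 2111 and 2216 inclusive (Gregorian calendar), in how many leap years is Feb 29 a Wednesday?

Leap years in 2111–2216: 26 of them.
Feb 29 weekday advances by 5 (mod 7) from one leap year to the next four years later (or differs when a century non-leap intervenes).
Leap-day weekdays: 2112:Mon 2116:Sat 2120:Thu 2124:Tue 2128:Sun 2132:Fri 2136:Wed✓ 2140:Mon 2144:Sat 2148:Thu 2152:Tue 2156:Sun 2160:Fri 2164:Wed✓ 2168:Mon 2172:Sat 2176:Thu 2180:Tue 2184:Sun 2188:Fri 2192:Wed✓ 2196:Mon 2204:Wed✓ 2208:Mon 2212:Sat 2216:Thu
Wednesday: 2136, 2164, 2192, 2204 → 4.

4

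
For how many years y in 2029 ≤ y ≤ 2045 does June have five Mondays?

5

June has 30 days; it has five Mondays when Monday falls among the first (month-length − 28) days — i.e. when June 1 is one of Monday/Sunday.
June 1 by year: 2029:Fri 2030:Sat 2031:Sun✓ 2032:Tue 2033:Wed 2034:Thu 2035:Fri 2036:Sun✓ 2037:Mon✓ 2038:Tue 2039:Wed 2040:Fri 2041:Sat 2042:Sun✓ 2043:Mon✓ 2044:Wed 2045:Thu
Years with five Mondays: 2031, 2036, 2037, 2042, 2043 → 5.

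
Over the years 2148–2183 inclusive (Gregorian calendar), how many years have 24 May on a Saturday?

6

Track 24 May's weekday year by year (advancing +1, or +2 across a Feb 29):
  2148: Fri  2149: Sat (+1) ✓  2150: Sun (+1)  2151: Mon (+1)  2152: Wed (+2)
  2153: Thu (+1)  2154: Fri (+1)  2155: Sat (+1) ✓  2156: Mon (+2)  2157: Tue (+1)
  2158: Wed (+1)  2159: Thu (+1)  2160: Sat (+2) ✓  2161: Sun (+1)  … (8 more years) …
  2170: Thu (+1)  2171: Fri (+1)  2172: Sun (+2)  2173: Mon (+1)  2174: Tue (+1)
  2175: Wed (+1)  2176: Fri (+2)  2177: Sat (+1) ✓  2178: Sun (+1)  2179: Mon (+1)
  2180: Wed (+2)  2181: Thu (+1)  2182: Fri (+1)  2183: Sat (+1) ✓
Saturday years: 2149, 2155, 2160, 2166, 2177, 2183 — 6 in total.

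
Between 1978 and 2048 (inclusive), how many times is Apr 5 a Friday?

Track Apr 5's weekday year by year (advancing +1, or +2 across a Feb 29):
  1978: Wed  1979: Thu (+1)  1980: Sat (+2)  1981: Sun (+1)  1982: Mon (+1)
  1983: Tue (+1)  1984: Thu (+2)  1985: Fri (+1) ✓  1986: Sat (+1)  1987: Sun (+1)
  1988: Tue (+2)  1989: Wed (+1)  1990: Thu (+1)  1991: Fri (+1) ✓  … (43 more years) …
  2035: Thu (+1)  2036: Sat (+2)  2037: Sun (+1)  2038: Mon (+1)  2039: Tue (+1)
  2040: Thu (+2)  2041: Fri (+1) ✓  2042: Sat (+1)  2043: Sun (+1)  2044: Tue (+2)
  2045: Wed (+1)  2046: Thu (+1)  2047: Fri (+1) ✓  2048: Sun (+2)
Friday years: 1985, 1991, 1996, 2002, 2013, 2019, 2024, 2030, 2041, 2047 — 10 in total.

10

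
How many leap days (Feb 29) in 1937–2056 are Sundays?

Leap years in 1937–2056: 30 of them.
Feb 29 weekday advances by 5 (mod 7) from one leap year to the next four years later (or differs when a century non-leap intervenes).
Leap-day weekdays: 1940:Thu 1944:Tue 1948:Sun✓ 1952:Fri 1956:Wed 1960:Mon 1964:Sat 1968:Thu 1972:Tue 1976:Sun✓ 1980:Fri 1984:Wed 1988:Mon …(4 more)… 2008:Fri 2012:Wed 2016:Mon 2020:Sat 2024:Thu 2028:Tue 2032:Sun✓ 2036:Fri 2040:Wed 2044:Mon 2048:Sat 2052:Thu 2056:Tue
Sunday: 1948, 1976, 2004, 2032 → 4.

4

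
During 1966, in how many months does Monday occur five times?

4

A month of length L has five Mondays iff its first Monday is on day ≤ L−28 (so day 1–3 in a 31-day month, 1–2 in a 30-day month, day 1 in a leap February).
Checking each month of 1966: Jan starts Sat (31d) ✓; Feb starts Tue (28d); Mar starts Tue (31d); Apr starts Fri (30d); May starts Sun (31d) ✓; Jun starts Wed (30d); Jul starts Fri (31d); Aug starts Mon (31d) ✓; Sep starts Thu (30d); Oct starts Sat (31d) ✓; Nov starts Tue (30d); Dec starts Thu (31d).
Five-Monday months: January, May, August, October → 4.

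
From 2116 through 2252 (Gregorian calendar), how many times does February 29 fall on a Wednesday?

Leap years in 2116–2252: 34 of them.
Feb 29 weekday advances by 5 (mod 7) from one leap year to the next four years later (or differs when a century non-leap intervenes).
Leap-day weekdays: 2116:Sat 2120:Thu 2124:Tue 2128:Sun 2132:Fri 2136:Wed✓ 2140:Mon 2144:Sat 2148:Thu 2152:Tue 2156:Sun 2160:Fri 2164:Wed✓ …(8 more)… 2204:Wed✓ 2208:Mon 2212:Sat 2216:Thu 2220:Tue 2224:Sun 2228:Fri 2232:Wed✓ 2236:Mon 2240:Sat 2244:Thu 2248:Tue 2252:Sun
Wednesday: 2136, 2164, 2192, 2204, 2232 → 5.

5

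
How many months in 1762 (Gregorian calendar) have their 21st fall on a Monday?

Check the 21st of each month of 1762: Jan 21: Thu, Feb 21: Sun, Mar 21: Sun, Apr 21: Wed, May 21: Fri, Jun 21: Mon, Jul 21: Wed, Aug 21: Sat, Sep 21: Tue, Oct 21: Thu, Nov 21: Sun, Dec 21: Tue.
Monday occurs in June — 1 month.

1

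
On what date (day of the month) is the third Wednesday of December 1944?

December 1, 1944 is a Friday, so the first Wednesday is the 6th.
The third Wednesday is 6 + 14 = 20.

20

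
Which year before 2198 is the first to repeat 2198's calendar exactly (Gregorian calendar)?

Two years share a calendar iff Jan 1 falls on the same weekday and both are leap or both are common. 2198: Jan 1 is Monday, common year.
2197: Jan 1 Sunday, common
2196: Jan 1 Friday, leap
2195: Jan 1 Thursday, common
2194: Jan 1 Wednesday, common
2193: Jan 1 Tuesday, common
2192: Jan 1 Sunday, leap
2191: Jan 1 Saturday, common
2190: Jan 1 Friday, common
2189: Jan 1 Thursday, common
2188: Jan 1 Tuesday, leap
2187: Jan 1 Monday, common
2187 matches on both conditions.

2187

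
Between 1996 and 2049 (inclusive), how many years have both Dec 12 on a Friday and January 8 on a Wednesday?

6

Check each year's weekday for Dec 12 and January 8:
  1996: Thu/Mon  1997: Fri/Wed ✓  1998: Sat/Thu  1999: Sun/Fri  2000: Tue/Sat  2001: Wed/Mon  2002: Thu/Tue  2003: Fri/Wed ✓  2004: Sun/Thu  2005: Mon/Sat  2006: Tue/Sun  2007: Wed/Mon  2008: Fri/Tue  2009: Sat/Thu  …(26 more)…  2036: Fri/Tue  2037: Sat/Thu  2038: Sun/Fri  2039: Mon/Sat  2040: Wed/Sun  2041: Thu/Tue  2042: Fri/Wed ✓  2043: Sat/Thu  2044: Mon/Fri  2045: Tue/Sun  2046: Wed/Mon  2047: Thu/Tue  2048: Sat/Wed  2049: Sun/Fri
Both conditions hold in: 1997, 2003, 2014, 2025, 2031, 2042 — 6.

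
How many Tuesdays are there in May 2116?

4

May 2116 has 31 days and begins on Friday.
The first Tuesday is May 5.
Tuesdays fall on 5, 12, 19, 26 — that's 4.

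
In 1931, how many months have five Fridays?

A month of length L has five Fridays iff its first Friday is on day ≤ L−28 (so day 1–3 in a 31-day month, 1–2 in a 30-day month, day 1 in a leap February).
Checking each month of 1931: Jan starts Thu (31d) ✓; Feb starts Sun (28d); Mar starts Sun (31d); Apr starts Wed (30d); May starts Fri (31d) ✓; Jun starts Mon (30d); Jul starts Wed (31d) ✓; Aug starts Sat (31d); Sep starts Tue (30d); Oct starts Thu (31d) ✓; Nov starts Sun (30d); Dec starts Tue (31d).
Five-Friday months: January, May, July, October → 4.

4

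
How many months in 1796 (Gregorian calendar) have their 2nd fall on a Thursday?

Check the 2nd of each month of 1796: Jan 2: Sat, Feb 2: Tue, Mar 2: Wed, Apr 2: Sat, May 2: Mon, Jun 2: Thu, Jul 2: Sat, Aug 2: Tue, Sep 2: Fri, Oct 2: Sun, Nov 2: Wed, Dec 2: Fri.
Thursday occurs in June — 1 month.

1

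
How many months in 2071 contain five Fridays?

4

A month of length L has five Fridays iff its first Friday is on day ≤ L−28 (so day 1–3 in a 31-day month, 1–2 in a 30-day month, day 1 in a leap February).
Checking each month of 2071: Jan starts Thu (31d) ✓; Feb starts Sun (28d); Mar starts Sun (31d); Apr starts Wed (30d); May starts Fri (31d) ✓; Jun starts Mon (30d); Jul starts Wed (31d) ✓; Aug starts Sat (31d); Sep starts Tue (30d); Oct starts Thu (31d) ✓; Nov starts Sun (30d); Dec starts Tue (31d).
Five-Friday months: January, May, July, October → 4.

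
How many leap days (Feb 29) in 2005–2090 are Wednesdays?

Leap years in 2005–2090: 21 of them.
Feb 29 weekday advances by 5 (mod 7) from one leap year to the next four years later (or differs when a century non-leap intervenes).
Leap-day weekdays: 2008:Fri 2012:Wed✓ 2016:Mon 2020:Sat 2024:Thu 2028:Tue 2032:Sun 2036:Fri 2040:Wed✓ 2044:Mon 2048:Sat 2052:Thu 2056:Tue 2060:Sun 2064:Fri 2068:Wed✓ 2072:Mon 2076:Sat 2080:Thu 2084:Tue 2088:Sun
Wednesday: 2012, 2040, 2068 → 3.

3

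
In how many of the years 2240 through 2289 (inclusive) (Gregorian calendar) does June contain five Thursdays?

June has 30 days; it has five Thursdays when Thursday falls among the first (month-length − 28) days — i.e. when June 1 is one of Thursday/Wednesday.
June 1 by year: 2240:Mon 2241:Tue 2242:Wed✓ 2243:Thu✓ 2244:Sat 2245:Sun 2246:Mon 2247:Tue 2248:Thu✓ 2249:Fri 2250:Sat 2251:Sun 2252:Tue 2253:Wed✓ 2254:Thu✓ …(20 more)… 2275:Tue 2276:Thu✓ 2277:Fri 2278:Sat 2279:Sun 2280:Tue 2281:Wed✓ 2282:Thu✓ 2283:Fri 2284:Sun 2285:Mon 2286:Tue 2287:Wed✓ 2288:Fri 2289:Sat
Years with five Thursdays: 2242, 2243, 2248, 2253, 2254, 2259, 2264, 2265, 2270, 2271, 2276, 2281, 2282, 2287 → 14.

14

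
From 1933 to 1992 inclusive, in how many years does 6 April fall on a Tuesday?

8

Track 6 April's weekday year by year (advancing +1, or +2 across a Feb 29):
  1933: Thu  1934: Fri (+1)  1935: Sat (+1)  1936: Mon (+2)  1937: Tue (+1) ✓
  1938: Wed (+1)  1939: Thu (+1)  1940: Sat (+2)  1941: Sun (+1)  1942: Mon (+1)
  1943: Tue (+1) ✓  1944: Thu (+2)  1945: Fri (+1)  1946: Sat (+1)  … (32 more years) …
  1979: Fri (+1)  1980: Sun (+2)  1981: Mon (+1)  1982: Tue (+1) ✓  1983: Wed (+1)
  1984: Fri (+2)  1985: Sat (+1)  1986: Sun (+1)  1987: Mon (+1)  1988: Wed (+2)
  1989: Thu (+1)  1990: Fri (+1)  1991: Sat (+1)  1992: Mon (+2)
Tuesday years: 1937, 1943, 1948, 1954, 1965, 1971, 1976, 1982 — 8 in total.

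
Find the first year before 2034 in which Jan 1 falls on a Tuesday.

Jan 1 advances by 2 weekdays after a leap year and by 1 after a common year.
2034: Jan 1 is Sunday.
2033: Saturday
2032: Thursday (leap)
2031: Wednesday
2030: Tuesday
2030 begins on a Tuesday

2030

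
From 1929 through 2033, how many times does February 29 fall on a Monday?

4

Leap years in 1929–2033: 26 of them.
Feb 29 weekday advances by 5 (mod 7) from one leap year to the next four years later (or differs when a century non-leap intervenes).
Leap-day weekdays: 1932:Mon✓ 1936:Sat 1940:Thu 1944:Tue 1948:Sun 1952:Fri 1956:Wed 1960:Mon✓ 1964:Sat 1968:Thu 1972:Tue 1976:Sun 1980:Fri 1984:Wed 1988:Mon✓ 1992:Sat 1996:Thu 2000:Tue 2004:Sun 2008:Fri 2012:Wed 2016:Mon✓ 2020:Sat 2024:Thu 2028:Tue 2032:Sun
Monday: 1932, 1960, 1988, 2016 → 4.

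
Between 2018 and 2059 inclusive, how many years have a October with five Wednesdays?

19

October has 31 days; it has five Wednesdays when Wednesday falls among the first (month-length − 28) days — i.e. when October 1 is one of Wednesday/Tuesday/Monday.
October 1 by year: 2018:Mon✓ 2019:Tue✓ 2020:Thu 2021:Fri 2022:Sat 2023:Sun 2024:Tue✓ 2025:Wed✓ 2026:Thu 2027:Fri 2028:Sun 2029:Mon✓ 2030:Tue✓ 2031:Wed✓ 2032:Fri …(12 more)… 2045:Sun 2046:Mon✓ 2047:Tue✓ 2048:Thu 2049:Fri 2050:Sat 2051:Sun 2052:Tue✓ 2053:Wed✓ 2054:Thu 2055:Fri 2056:Sun 2057:Mon✓ 2058:Tue✓ 2059:Wed✓
Years with five Wednesdays: 2018, 2019, 2024, 2025, 2029, 2030, 2031, 2035, 2036, 2040, 2041, 2042, 2046, 2047, 2052, 2053, 2057, 2058, 2059 → 19.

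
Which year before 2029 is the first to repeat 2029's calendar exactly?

2018

Two years share a calendar iff Jan 1 falls on the same weekday and both are leap or both are common. 2029: Jan 1 is Monday, common year.
2028: Jan 1 Saturday, leap
2027: Jan 1 Friday, common
2026: Jan 1 Thursday, common
2025: Jan 1 Wednesday, common
2024: Jan 1 Monday, leap
2023: Jan 1 Sunday, common
2022: Jan 1 Saturday, common
2021: Jan 1 Friday, common
2020: Jan 1 Wednesday, leap
2019: Jan 1 Tuesday, common
2018: Jan 1 Monday, common
2018 matches on both conditions.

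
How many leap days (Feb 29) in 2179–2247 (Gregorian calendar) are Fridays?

2

Leap years in 2179–2247: 16 of them.
Feb 29 weekday advances by 5 (mod 7) from one leap year to the next four years later (or differs when a century non-leap intervenes).
Leap-day weekdays: 2180:Tue 2184:Sun 2188:Fri✓ 2192:Wed 2196:Mon 2204:Wed 2208:Mon 2212:Sat 2216:Thu 2220:Tue 2224:Sun 2228:Fri✓ 2232:Wed 2236:Mon 2240:Sat 2244:Thu
Friday: 2188, 2228 → 2.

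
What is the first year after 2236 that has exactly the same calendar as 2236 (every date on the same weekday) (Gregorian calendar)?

2264

Two years share a calendar iff Jan 1 falls on the same weekday and both are leap or both are common. 2236: Jan 1 is Friday, leap year.
2237: Jan 1 Sunday, common
2238: Jan 1 Monday, common
2239: Jan 1 Tuesday, common
2240: Jan 1 Wednesday, leap
2241: Jan 1 Friday, common
2242: Jan 1 Saturday, common
2243: Jan 1 Sunday, common
2244: Jan 1 Monday, leap
2245: Jan 1 Wednesday, common
2246: Jan 1 Thursday, common
2247: Jan 1 Friday, common
2248: Jan 1 Saturday, leap
2249: Jan 1 Monday, common
2250: Jan 1 Tuesday, common
2251: Jan 1 Wednesday, common
2252: Jan 1 Thursday, leap
2253: Jan 1 Saturday, common
2254: Jan 1 Sunday, common
2255: Jan 1 Monday, common
2256: Jan 1 Tuesday, leap
2257: Jan 1 Thursday, common
2258: Jan 1 Friday, common
2259: Jan 1 Saturday, common
2260: Jan 1 Sunday, leap
2261: Jan 1 Tuesday, common
2262: Jan 1 Wednesday, common
2263: Jan 1 Thursday, common
2264: Jan 1 Friday, leap
2264 matches on both conditions.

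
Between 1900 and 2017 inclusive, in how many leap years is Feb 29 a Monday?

5

Leap years in 1900–2017: 29 of them.
Feb 29 weekday advances by 5 (mod 7) from one leap year to the next four years later (or differs when a century non-leap intervenes).
Leap-day weekdays: 1904:Mon✓ 1908:Sat 1912:Thu 1916:Tue 1920:Sun 1924:Fri 1928:Wed 1932:Mon✓ 1936:Sat 1940:Thu 1944:Tue 1948:Sun 1952:Fri …(3 more)… 1968:Thu 1972:Tue 1976:Sun 1980:Fri 1984:Wed 1988:Mon✓ 1992:Sat 1996:Thu 2000:Tue 2004:Sun 2008:Fri 2012:Wed 2016:Mon✓
Monday: 1904, 1932, 1960, 1988, 2016 → 5.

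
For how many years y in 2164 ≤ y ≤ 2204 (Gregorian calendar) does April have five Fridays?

April has 30 days; it has five Fridays when Friday falls among the first (month-length − 28) days — i.e. when April 1 is one of Friday/Thursday.
April 1 by year: 2164:Sun 2165:Mon 2166:Tue 2167:Wed 2168:Fri✓ 2169:Sat 2170:Sun 2171:Mon 2172:Wed 2173:Thu✓ 2174:Fri✓ 2175:Sat 2176:Mon 2177:Tue 2178:Wed …(11 more)… 2190:Thu✓ 2191:Fri✓ 2192:Sun 2193:Mon 2194:Tue 2195:Wed 2196:Fri✓ 2197:Sat 2198:Sun 2199:Mon 2200:Tue 2201:Wed 2202:Thu✓ 2203:Fri✓ 2204:Sun
Years with five Fridays: 2168, 2173, 2174, 2179, 2184, 2185, 2190, 2191, 2196, 2202, 2203 → 11.

11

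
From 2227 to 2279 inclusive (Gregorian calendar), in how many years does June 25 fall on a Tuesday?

8

Track June 25's weekday year by year (advancing +1, or +2 across a Feb 29):
  2227: Mon  2228: Wed (+2)  2229: Thu (+1)  2230: Fri (+1)  2231: Sat (+1)
  2232: Mon (+2)  2233: Tue (+1) ✓  2234: Wed (+1)  2235: Thu (+1)  2236: Sat (+2)
  2237: Sun (+1)  2238: Mon (+1)  2239: Tue (+1) ✓  2240: Thu (+2)  … (25 more years) …
  2266: Mon (+1)  2267: Tue (+1) ✓  2268: Thu (+2)  2269: Fri (+1)  2270: Sat (+1)
  2271: Sun (+1)  2272: Tue (+2) ✓  2273: Wed (+1)  2274: Thu (+1)  2275: Fri (+1)
  2276: Sun (+2)  2277: Mon (+1)  2278: Tue (+1) ✓  2279: Wed (+1)
Tuesday years: 2233, 2239, 2244, 2250, 2261, 2267, 2272, 2278 — 8 in total.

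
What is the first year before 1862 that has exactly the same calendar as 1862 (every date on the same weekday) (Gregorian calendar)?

Two years share a calendar iff Jan 1 falls on the same weekday and both are leap or both are common. 1862: Jan 1 is Wednesday, common year.
1861: Jan 1 Tuesday, common
1860: Jan 1 Sunday, leap
1859: Jan 1 Saturday, common
1858: Jan 1 Friday, common
1857: Jan 1 Thursday, common
1856: Jan 1 Tuesday, leap
1855: Jan 1 Monday, common
1854: Jan 1 Sunday, common
1853: Jan 1 Saturday, common
1852: Jan 1 Thursday, leap
1851: Jan 1 Wednesday, common
1851 matches on both conditions.

1851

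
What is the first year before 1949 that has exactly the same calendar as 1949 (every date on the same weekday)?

Two years share a calendar iff Jan 1 falls on the same weekday and both are leap or both are common. 1949: Jan 1 is Saturday, common year.
1948: Jan 1 Thursday, leap
1947: Jan 1 Wednesday, common
1946: Jan 1 Tuesday, common
1945: Jan 1 Monday, common
1944: Jan 1 Saturday, leap
1943: Jan 1 Friday, common
1942: Jan 1 Thursday, common
1941: Jan 1 Wednesday, common
1940: Jan 1 Monday, leap
1939: Jan 1 Sunday, common
1938: Jan 1 Saturday, common
1938 matches on both conditions.

1938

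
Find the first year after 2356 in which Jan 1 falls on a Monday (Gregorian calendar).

2362

Jan 1 advances by 2 weekdays after a leap year and by 1 after a common year.
2356: Jan 1 is Sunday (leap).
2357: Tuesday
2358: Wednesday
2359: Thursday
2360: Friday (leap)
2361: Sunday
2362: Monday
2362 begins on a Monday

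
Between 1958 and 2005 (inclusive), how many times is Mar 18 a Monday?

Track Mar 18's weekday year by year (advancing +1, or +2 across a Feb 29):
  1958: Tue  1959: Wed (+1)  1960: Fri (+2)  1961: Sat (+1)  1962: Sun (+1)
  1963: Mon (+1) ✓  1964: Wed (+2)  1965: Thu (+1)  1966: Fri (+1)  1967: Sat (+1)
  1968: Mon (+2) ✓  1969: Tue (+1)  1970: Wed (+1)  1971: Thu (+1)  … (20 more years) …
  1992: Wed (+2)  1993: Thu (+1)  1994: Fri (+1)  1995: Sat (+1)  1996: Mon (+2) ✓
  1997: Tue (+1)  1998: Wed (+1)  1999: Thu (+1)  2000: Sat (+2)  2001: Sun (+1)
  2002: Mon (+1) ✓  2003: Tue (+1)  2004: Thu (+2)  2005: Fri (+1)
Monday years: 1963, 1968, 1974, 1985, 1991, 1996, 2002 — 7 in total.

7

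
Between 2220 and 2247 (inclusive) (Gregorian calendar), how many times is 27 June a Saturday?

4

Track 27 June's weekday year by year (advancing +1, or +2 across a Feb 29):
  2220: Tue  2221: Wed (+1)  2222: Thu (+1)  2223: Fri (+1)  2224: Sun (+2)
  2225: Mon (+1)  2226: Tue (+1)  2227: Wed (+1)  2228: Fri (+2)  2229: Sat (+1) ✓
  2230: Sun (+1)  2231: Mon (+1)  2232: Wed (+2)  2233: Thu (+1)  2234: Fri (+1)
  2235: Sat (+1) ✓  2236: Mon (+2)  2237: Tue (+1)  2238: Wed (+1)  2239: Thu (+1)
  2240: Sat (+2) ✓  2241: Sun (+1)  2242: Mon (+1)  2243: Tue (+1)  2244: Thu (+2)
  2245: Fri (+1)  2246: Sat (+1) ✓  2247: Sun (+1)
Saturday years: 2229, 2235, 2240, 2246 — 4 in total.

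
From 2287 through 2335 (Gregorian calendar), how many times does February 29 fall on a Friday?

Leap years in 2287–2335: 11 of them.
Feb 29 weekday advances by 5 (mod 7) from one leap year to the next four years later (or differs when a century non-leap intervenes).
Leap-day weekdays: 2288:Wed 2292:Mon 2296:Sat 2304:Mon 2308:Sat 2312:Thu 2316:Tue 2320:Sun 2324:Fri✓ 2328:Wed 2332:Mon
Friday: 2324 → 1.

1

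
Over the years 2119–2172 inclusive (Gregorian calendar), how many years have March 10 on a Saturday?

8

Track March 10's weekday year by year (advancing +1, or +2 across a Feb 29):
  2119: Fri  2120: Sun (+2)  2121: Mon (+1)  2122: Tue (+1)  2123: Wed (+1)
  2124: Fri (+2)  2125: Sat (+1) ✓  2126: Sun (+1)  2127: Mon (+1)  2128: Wed (+2)
  2129: Thu (+1)  2130: Fri (+1)  2131: Sat (+1) ✓  2132: Mon (+2)  … (26 more years) …
  2159: Sat (+1) ✓  2160: Mon (+2)  2161: Tue (+1)  2162: Wed (+1)  2163: Thu (+1)
  2164: Sat (+2) ✓  2165: Sun (+1)  2166: Mon (+1)  2167: Tue (+1)  2168: Thu (+2)
  2169: Fri (+1)  2170: Sat (+1) ✓  2171: Sun (+1)  2172: Tue (+2)
Saturday years: 2125, 2131, 2136, 2142, 2153, 2159, 2164, 2170 — 8 in total.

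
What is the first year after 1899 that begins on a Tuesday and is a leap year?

1924

Jan 1 advances by 2 weekdays after a leap year and by 1 after a common year.
1899: Jan 1 is Sunday.
1900: Monday
1901: Tuesday
1902: Wednesday
1903: Thursday
1904: Friday (leap)
1905: Sunday
1906: Monday
1907: Tuesday
1908: Wednesday (leap)
1909: Friday
1910: Saturday
1911: Sunday
1912: Monday (leap)
1913: Wednesday
1914: Thursday
1915: Friday
1916: Saturday (leap)
1917: Monday
1918: Tuesday
1919: Wednesday
1920: Thursday (leap)
1921: Saturday
1922: Sunday
1923: Monday
1924: Tuesday (leap)
1924 begins on a Tuesday and is a leap year.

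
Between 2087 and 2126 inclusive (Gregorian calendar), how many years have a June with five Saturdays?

11

June has 30 days; it has five Saturdays when Saturday falls among the first (month-length − 28) days — i.e. when June 1 is one of Saturday/Friday.
June 1 by year: 2087:Sun 2088:Tue 2089:Wed 2090:Thu 2091:Fri✓ 2092:Sun 2093:Mon 2094:Tue 2095:Wed 2096:Fri✓ 2097:Sat✓ 2098:Sun 2099:Mon 2100:Tue 2101:Wed …(10 more)… 2112:Wed 2113:Thu 2114:Fri✓ 2115:Sat✓ 2116:Mon 2117:Tue 2118:Wed 2119:Thu 2120:Sat✓ 2121:Sun 2122:Mon 2123:Tue 2124:Thu 2125:Fri✓ 2126:Sat✓
Years with five Saturdays: 2091, 2096, 2097, 2103, 2108, 2109, 2114, 2115, 2120, 2125, 2126 → 11.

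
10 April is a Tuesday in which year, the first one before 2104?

From one year to the next, a fixed date's weekday advances by 1, or by 2 when a Feb 29 lies between the two dates.
2104: April 10 is Thursday.
2103: Tuesday (−2)
10 April falls on a Tuesday in 2103.

2103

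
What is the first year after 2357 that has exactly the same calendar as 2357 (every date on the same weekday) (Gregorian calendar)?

Two years share a calendar iff Jan 1 falls on the same weekday and both are leap or both are common. 2357: Jan 1 is Tuesday, common year.
2358: Jan 1 Wednesday, common
2359: Jan 1 Thursday, common
2360: Jan 1 Friday, leap
2361: Jan 1 Sunday, common
2362: Jan 1 Monday, common
2363: Jan 1 Tuesday, common
2363 matches on both conditions.

2363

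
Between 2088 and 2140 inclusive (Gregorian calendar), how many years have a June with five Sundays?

14

June has 30 days; it has five Sundays when Sunday falls among the first (month-length − 28) days — i.e. when June 1 is one of Sunday/Saturday.
June 1 by year: 2088:Tue 2089:Wed 2090:Thu 2091:Fri 2092:Sun✓ 2093:Mon 2094:Tue 2095:Wed 2096:Fri 2097:Sat✓ 2098:Sun✓ 2099:Mon 2100:Tue 2101:Wed 2102:Thu …(23 more)… 2126:Sat✓ 2127:Sun✓ 2128:Tue 2129:Wed 2130:Thu 2131:Fri 2132:Sun✓ 2133:Mon 2134:Tue 2135:Wed 2136:Fri 2137:Sat✓ 2138:Sun✓ 2139:Mon 2140:Wed
Years with five Sundays: 2092, 2097, 2098, 2104, 2109, 2110, 2115, 2120, 2121, 2126, 2127, 2132, 2137, 2138 → 14.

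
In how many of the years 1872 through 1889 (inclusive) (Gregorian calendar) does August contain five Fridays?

9

August has 31 days; it has five Fridays when Friday falls among the first (month-length − 28) days — i.e. when August 1 is one of Friday/Thursday/Wednesday.
August 1 by year: 1872:Thu✓ 1873:Fri✓ 1874:Sat 1875:Sun 1876:Tue 1877:Wed✓ 1878:Thu✓ 1879:Fri✓ 1880:Sun 1881:Mon 1882:Tue 1883:Wed✓ 1884:Fri✓ 1885:Sat 1886:Sun 1887:Mon 1888:Wed✓ 1889:Thu✓
Years with five Fridays: 1872, 1873, 1877, 1878, 1879, 1883, 1884, 1888, 1889 → 9.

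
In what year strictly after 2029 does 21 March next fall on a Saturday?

2037

From one year to the next, a fixed date's weekday advances by 1, or by 2 when a Feb 29 lies between the two dates.
2029: March 21 is Wednesday.
2030: Thursday (+1)
2031: Friday (+1)
2032: Sunday (+2)
2033: Monday (+1)
2034: Tuesday (+1)
2035: Wednesday (+1)
2036: Friday (+2)
2037: Saturday (+1)
21 March falls on a Saturday in 2037.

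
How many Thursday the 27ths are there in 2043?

1

Check the 27th of each month of 2043: Jan 27: Tue, Feb 27: Fri, Mar 27: Fri, Apr 27: Mon, May 27: Wed, Jun 27: Sat, Jul 27: Mon, Aug 27: Thu, Sep 27: Sun, Oct 27: Tue, Nov 27: Fri, Dec 27: Sun.
Thursday occurs in August — 1 month.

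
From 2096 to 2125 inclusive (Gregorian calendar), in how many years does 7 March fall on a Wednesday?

5

Track 7 March's weekday year by year (advancing +1, or +2 across a Feb 29):
  2096: Wed ✓  2097: Thu (+1)  2098: Fri (+1)  2099: Sat (+1)  2100: Sun (+1)
  2101: Mon (+1)  2102: Tue (+1)  2103: Wed (+1) ✓  2104: Fri (+2)  2105: Sat (+1)
  2106: Sun (+1)  2107: Mon (+1)  2108: Wed (+2) ✓  2109: Thu (+1)  2110: Fri (+1)
  2111: Sat (+1)  2112: Mon (+2)  2113: Tue (+1)  2114: Wed (+1) ✓  2115: Thu (+1)
  2116: Sat (+2)  2117: Sun (+1)  2118: Mon (+1)  2119: Tue (+1)  2120: Thu (+2)
  2121: Fri (+1)  2122: Sat (+1)  2123: Sun (+1)  2124: Tue (+2)  2125: Wed (+1) ✓
Wednesday years: 2096, 2103, 2108, 2114, 2125 — 5 in total.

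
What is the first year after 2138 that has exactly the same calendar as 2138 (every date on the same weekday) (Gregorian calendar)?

Two years share a calendar iff Jan 1 falls on the same weekday and both are leap or both are common. 2138: Jan 1 is Wednesday, common year.
2139: Jan 1 Thursday, common
2140: Jan 1 Friday, leap
2141: Jan 1 Sunday, common
2142: Jan 1 Monday, common
2143: Jan 1 Tuesday, common
2144: Jan 1 Wednesday, leap
2145: Jan 1 Friday, common
2146: Jan 1 Saturday, common
2147: Jan 1 Sunday, common
2148: Jan 1 Monday, leap
2149: Jan 1 Wednesday, common
2149 matches on both conditions.

2149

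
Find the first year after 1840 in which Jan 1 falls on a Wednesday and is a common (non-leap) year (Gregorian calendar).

1845

Jan 1 advances by 2 weekdays after a leap year and by 1 after a common year.
1840: Jan 1 is Wednesday (leap).
1841: Friday
1842: Saturday
1843: Sunday
1844: Monday (leap)
1845: Wednesday
1845 begins on a Wednesday and is a common year.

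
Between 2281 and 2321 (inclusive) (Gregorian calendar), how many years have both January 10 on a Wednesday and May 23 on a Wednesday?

Check each year's weekday for January 10 and May 23:
  2281: Mon/Mon  2282: Tue/Tue  2283: Wed/Wed ✓  2284: Thu/Fri  2285: Sat/Sat  2286: Sun/Sun  2287: Mon/Mon  2288: Tue/Wed  2289: Thu/Thu  2290: Fri/Fri  2291: Sat/Sat  2292: Sun/Mon  2293: Tue/Tue  2294: Wed/Wed ✓  …(13 more)…  2308: Fri/Sat  2309: Sun/Sun  2310: Mon/Mon  2311: Tue/Tue  2312: Wed/Thu  2313: Fri/Fri  2314: Sat/Sat  2315: Sun/Sun  2316: Mon/Tue  2317: Wed/Wed ✓  2318: Thu/Thu  2319: Fri/Fri  2320: Sat/Sun  2321: Mon/Mon
Both conditions hold in: 2283, 2294, 2300, 2306, 2317 — 5.

5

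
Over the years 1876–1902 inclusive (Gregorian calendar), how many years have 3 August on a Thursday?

Track 3 August's weekday year by year (advancing +1, or +2 across a Feb 29):
  1876: Thu ✓  1877: Fri (+1)  1878: Sat (+1)  1879: Sun (+1)  1880: Tue (+2)
  1881: Wed (+1)  1882: Thu (+1) ✓  1883: Fri (+1)  1884: Sun (+2)  1885: Mon (+1)
  1886: Tue (+1)  1887: Wed (+1)  1888: Fri (+2)  1889: Sat (+1)  1890: Sun (+1)
  1891: Mon (+1)  1892: Wed (+2)  1893: Thu (+1) ✓  1894: Fri (+1)  1895: Sat (+1)
  1896: Mon (+2)  1897: Tue (+1)  1898: Wed (+1)  1899: Thu (+1) ✓  1900: Fri (+1)
  1901: Sat (+1)  1902: Sun (+1)
Thursday years: 1876, 1882, 1893, 1899 — 4 in total.

4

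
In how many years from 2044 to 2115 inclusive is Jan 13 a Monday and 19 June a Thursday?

Check each year's weekday for Jan 13 and 19 June:
  2044: Wed/Sun  2045: Fri/Mon  2046: Sat/Tue  2047: Sun/Wed  2048: Mon/Fri  2049: Wed/Sat  2050: Thu/Sun  2051: Fri/Mon  2052: Sat/Wed  2053: Mon/Thu ✓  2054: Tue/Fri  2055: Wed/Sat  2056: Thu/Mon  2057: Sat/Tue  …(44 more)…  2102: Fri/Mon  2103: Sat/Tue  2104: Sun/Thu  2105: Tue/Fri  2106: Wed/Sat  2107: Thu/Sun  2108: Fri/Tue  2109: Sun/Wed  2110: Mon/Thu ✓  2111: Tue/Fri  2112: Wed/Sun  2113: Fri/Mon  2114: Sat/Tue  2115: Sun/Wed
Both conditions hold in: 2053, 2059, 2070, 2081, 2087, 2098, 2110 — 7.

7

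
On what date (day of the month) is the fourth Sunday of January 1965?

January 1, 1965 is a Friday, so the first Sunday is the 3rd.
The fourth Sunday is 3 + 21 = 24.

24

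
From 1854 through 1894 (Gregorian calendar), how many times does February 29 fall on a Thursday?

1

Leap years in 1854–1894: 10 of them.
Feb 29 weekday advances by 5 (mod 7) from one leap year to the next four years later (or differs when a century non-leap intervenes).
Leap-day weekdays: 1856:Fri 1860:Wed 1864:Mon 1868:Sat 1872:Thu✓ 1876:Tue 1880:Sun 1884:Fri 1888:Wed 1892:Mon
Thursday: 1872 → 1.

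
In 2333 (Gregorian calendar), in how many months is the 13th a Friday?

2

Check the 13th of each month of 2333: Jan 13: Fri, Feb 13: Mon, Mar 13: Mon, Apr 13: Thu, May 13: Sat, Jun 13: Tue, Jul 13: Thu, Aug 13: Sun, Sep 13: Wed, Oct 13: Fri, Nov 13: Mon, Dec 13: Wed.
Friday occurs in January, October — 2 months.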